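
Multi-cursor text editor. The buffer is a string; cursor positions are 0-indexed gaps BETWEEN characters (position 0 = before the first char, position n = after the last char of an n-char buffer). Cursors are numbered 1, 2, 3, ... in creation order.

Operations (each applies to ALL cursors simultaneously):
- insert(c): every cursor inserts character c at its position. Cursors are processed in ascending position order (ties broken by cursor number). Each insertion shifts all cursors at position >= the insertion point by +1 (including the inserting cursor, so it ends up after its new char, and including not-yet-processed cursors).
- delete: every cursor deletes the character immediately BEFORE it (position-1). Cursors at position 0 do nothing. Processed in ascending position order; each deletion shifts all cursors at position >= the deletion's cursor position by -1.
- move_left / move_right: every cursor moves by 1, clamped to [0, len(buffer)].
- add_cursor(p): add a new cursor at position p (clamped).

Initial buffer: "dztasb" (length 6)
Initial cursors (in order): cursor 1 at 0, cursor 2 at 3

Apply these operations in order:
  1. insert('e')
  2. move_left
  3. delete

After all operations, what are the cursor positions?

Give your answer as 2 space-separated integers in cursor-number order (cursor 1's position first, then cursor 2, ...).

Answer: 0 3

Derivation:
After op 1 (insert('e')): buffer="edzteasb" (len 8), cursors c1@1 c2@5, authorship 1...2...
After op 2 (move_left): buffer="edzteasb" (len 8), cursors c1@0 c2@4, authorship 1...2...
After op 3 (delete): buffer="edzeasb" (len 7), cursors c1@0 c2@3, authorship 1..2...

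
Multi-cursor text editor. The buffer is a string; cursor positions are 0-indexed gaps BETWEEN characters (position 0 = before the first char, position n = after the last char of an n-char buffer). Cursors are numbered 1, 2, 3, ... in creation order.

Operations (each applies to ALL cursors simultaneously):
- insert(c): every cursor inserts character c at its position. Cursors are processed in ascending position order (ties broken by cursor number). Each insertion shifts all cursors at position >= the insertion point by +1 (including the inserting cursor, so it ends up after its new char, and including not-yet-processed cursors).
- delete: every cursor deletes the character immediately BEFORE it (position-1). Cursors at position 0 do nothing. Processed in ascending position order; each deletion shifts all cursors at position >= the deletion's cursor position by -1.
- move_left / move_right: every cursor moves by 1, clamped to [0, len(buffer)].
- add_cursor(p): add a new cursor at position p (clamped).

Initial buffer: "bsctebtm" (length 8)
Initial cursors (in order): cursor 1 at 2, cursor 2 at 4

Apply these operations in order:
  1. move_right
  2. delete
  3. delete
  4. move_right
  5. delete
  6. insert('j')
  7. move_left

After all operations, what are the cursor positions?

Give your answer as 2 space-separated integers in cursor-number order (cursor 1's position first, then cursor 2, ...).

Answer: 1 1

Derivation:
After op 1 (move_right): buffer="bsctebtm" (len 8), cursors c1@3 c2@5, authorship ........
After op 2 (delete): buffer="bstbtm" (len 6), cursors c1@2 c2@3, authorship ......
After op 3 (delete): buffer="bbtm" (len 4), cursors c1@1 c2@1, authorship ....
After op 4 (move_right): buffer="bbtm" (len 4), cursors c1@2 c2@2, authorship ....
After op 5 (delete): buffer="tm" (len 2), cursors c1@0 c2@0, authorship ..
After op 6 (insert('j')): buffer="jjtm" (len 4), cursors c1@2 c2@2, authorship 12..
After op 7 (move_left): buffer="jjtm" (len 4), cursors c1@1 c2@1, authorship 12..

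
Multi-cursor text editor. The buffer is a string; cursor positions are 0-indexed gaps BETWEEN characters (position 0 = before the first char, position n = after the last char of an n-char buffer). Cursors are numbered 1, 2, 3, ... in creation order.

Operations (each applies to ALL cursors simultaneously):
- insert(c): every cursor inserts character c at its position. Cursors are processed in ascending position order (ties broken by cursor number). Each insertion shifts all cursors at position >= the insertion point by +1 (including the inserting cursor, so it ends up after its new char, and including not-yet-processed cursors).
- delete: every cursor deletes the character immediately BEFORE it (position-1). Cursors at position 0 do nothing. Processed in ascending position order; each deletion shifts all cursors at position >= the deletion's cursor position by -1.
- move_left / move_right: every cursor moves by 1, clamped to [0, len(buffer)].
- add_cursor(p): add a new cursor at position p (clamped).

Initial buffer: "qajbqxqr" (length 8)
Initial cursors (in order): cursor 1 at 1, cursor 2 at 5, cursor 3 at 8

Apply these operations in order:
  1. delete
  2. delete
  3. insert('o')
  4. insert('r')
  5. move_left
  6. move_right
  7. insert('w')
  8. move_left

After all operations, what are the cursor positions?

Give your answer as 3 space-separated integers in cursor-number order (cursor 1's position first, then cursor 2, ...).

After op 1 (delete): buffer="ajbxq" (len 5), cursors c1@0 c2@3 c3@5, authorship .....
After op 2 (delete): buffer="ajx" (len 3), cursors c1@0 c2@2 c3@3, authorship ...
After op 3 (insert('o')): buffer="oajoxo" (len 6), cursors c1@1 c2@4 c3@6, authorship 1..2.3
After op 4 (insert('r')): buffer="orajorxor" (len 9), cursors c1@2 c2@6 c3@9, authorship 11..22.33
After op 5 (move_left): buffer="orajorxor" (len 9), cursors c1@1 c2@5 c3@8, authorship 11..22.33
After op 6 (move_right): buffer="orajorxor" (len 9), cursors c1@2 c2@6 c3@9, authorship 11..22.33
After op 7 (insert('w')): buffer="orwajorwxorw" (len 12), cursors c1@3 c2@8 c3@12, authorship 111..222.333
After op 8 (move_left): buffer="orwajorwxorw" (len 12), cursors c1@2 c2@7 c3@11, authorship 111..222.333

Answer: 2 7 11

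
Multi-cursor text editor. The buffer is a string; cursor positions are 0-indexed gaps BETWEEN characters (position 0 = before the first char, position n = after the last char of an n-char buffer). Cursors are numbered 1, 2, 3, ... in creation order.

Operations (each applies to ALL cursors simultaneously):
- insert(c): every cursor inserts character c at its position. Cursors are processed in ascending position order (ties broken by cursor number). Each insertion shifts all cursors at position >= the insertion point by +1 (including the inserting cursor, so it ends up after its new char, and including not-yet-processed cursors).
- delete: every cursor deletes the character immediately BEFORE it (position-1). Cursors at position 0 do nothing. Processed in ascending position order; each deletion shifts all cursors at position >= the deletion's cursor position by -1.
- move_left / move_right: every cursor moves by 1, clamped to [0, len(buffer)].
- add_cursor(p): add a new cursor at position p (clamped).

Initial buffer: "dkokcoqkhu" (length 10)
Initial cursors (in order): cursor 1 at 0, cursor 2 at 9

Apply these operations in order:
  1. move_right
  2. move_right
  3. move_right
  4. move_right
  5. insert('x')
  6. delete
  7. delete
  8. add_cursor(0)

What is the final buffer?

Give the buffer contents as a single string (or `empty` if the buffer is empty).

Answer: dkocoqkh

Derivation:
After op 1 (move_right): buffer="dkokcoqkhu" (len 10), cursors c1@1 c2@10, authorship ..........
After op 2 (move_right): buffer="dkokcoqkhu" (len 10), cursors c1@2 c2@10, authorship ..........
After op 3 (move_right): buffer="dkokcoqkhu" (len 10), cursors c1@3 c2@10, authorship ..........
After op 4 (move_right): buffer="dkokcoqkhu" (len 10), cursors c1@4 c2@10, authorship ..........
After op 5 (insert('x')): buffer="dkokxcoqkhux" (len 12), cursors c1@5 c2@12, authorship ....1......2
After op 6 (delete): buffer="dkokcoqkhu" (len 10), cursors c1@4 c2@10, authorship ..........
After op 7 (delete): buffer="dkocoqkh" (len 8), cursors c1@3 c2@8, authorship ........
After op 8 (add_cursor(0)): buffer="dkocoqkh" (len 8), cursors c3@0 c1@3 c2@8, authorship ........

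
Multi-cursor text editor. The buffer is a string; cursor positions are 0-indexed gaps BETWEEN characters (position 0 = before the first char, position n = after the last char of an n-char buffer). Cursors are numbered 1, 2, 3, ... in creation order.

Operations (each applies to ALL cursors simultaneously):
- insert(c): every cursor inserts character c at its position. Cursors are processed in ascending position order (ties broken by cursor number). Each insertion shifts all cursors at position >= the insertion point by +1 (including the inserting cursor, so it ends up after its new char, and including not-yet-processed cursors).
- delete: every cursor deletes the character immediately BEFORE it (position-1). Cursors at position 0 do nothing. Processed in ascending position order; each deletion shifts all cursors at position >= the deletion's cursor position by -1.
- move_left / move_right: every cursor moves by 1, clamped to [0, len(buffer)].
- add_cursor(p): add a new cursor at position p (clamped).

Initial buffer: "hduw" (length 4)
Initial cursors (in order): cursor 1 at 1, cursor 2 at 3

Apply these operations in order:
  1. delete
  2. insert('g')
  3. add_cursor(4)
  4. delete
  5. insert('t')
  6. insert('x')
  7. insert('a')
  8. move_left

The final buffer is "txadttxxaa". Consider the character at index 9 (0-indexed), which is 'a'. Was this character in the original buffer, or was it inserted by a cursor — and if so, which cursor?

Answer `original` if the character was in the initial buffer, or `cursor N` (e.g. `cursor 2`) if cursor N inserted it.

After op 1 (delete): buffer="dw" (len 2), cursors c1@0 c2@1, authorship ..
After op 2 (insert('g')): buffer="gdgw" (len 4), cursors c1@1 c2@3, authorship 1.2.
After op 3 (add_cursor(4)): buffer="gdgw" (len 4), cursors c1@1 c2@3 c3@4, authorship 1.2.
After op 4 (delete): buffer="d" (len 1), cursors c1@0 c2@1 c3@1, authorship .
After op 5 (insert('t')): buffer="tdtt" (len 4), cursors c1@1 c2@4 c3@4, authorship 1.23
After op 6 (insert('x')): buffer="txdttxx" (len 7), cursors c1@2 c2@7 c3@7, authorship 11.2323
After op 7 (insert('a')): buffer="txadttxxaa" (len 10), cursors c1@3 c2@10 c3@10, authorship 111.232323
After op 8 (move_left): buffer="txadttxxaa" (len 10), cursors c1@2 c2@9 c3@9, authorship 111.232323
Authorship (.=original, N=cursor N): 1 1 1 . 2 3 2 3 2 3
Index 9: author = 3

Answer: cursor 3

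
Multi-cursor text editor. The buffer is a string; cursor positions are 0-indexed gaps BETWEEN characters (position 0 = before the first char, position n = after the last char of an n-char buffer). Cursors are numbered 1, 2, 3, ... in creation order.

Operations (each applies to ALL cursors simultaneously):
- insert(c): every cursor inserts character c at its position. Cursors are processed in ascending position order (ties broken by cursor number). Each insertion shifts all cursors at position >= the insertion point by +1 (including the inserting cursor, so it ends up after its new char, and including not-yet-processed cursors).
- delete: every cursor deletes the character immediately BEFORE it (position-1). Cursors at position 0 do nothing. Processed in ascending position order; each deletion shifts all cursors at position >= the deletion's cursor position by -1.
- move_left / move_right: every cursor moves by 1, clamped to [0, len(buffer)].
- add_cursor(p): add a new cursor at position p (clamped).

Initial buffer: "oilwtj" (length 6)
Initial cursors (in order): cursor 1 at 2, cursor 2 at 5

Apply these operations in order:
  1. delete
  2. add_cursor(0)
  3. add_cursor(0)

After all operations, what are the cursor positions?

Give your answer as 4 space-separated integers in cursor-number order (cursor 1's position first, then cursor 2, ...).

Answer: 1 3 0 0

Derivation:
After op 1 (delete): buffer="olwj" (len 4), cursors c1@1 c2@3, authorship ....
After op 2 (add_cursor(0)): buffer="olwj" (len 4), cursors c3@0 c1@1 c2@3, authorship ....
After op 3 (add_cursor(0)): buffer="olwj" (len 4), cursors c3@0 c4@0 c1@1 c2@3, authorship ....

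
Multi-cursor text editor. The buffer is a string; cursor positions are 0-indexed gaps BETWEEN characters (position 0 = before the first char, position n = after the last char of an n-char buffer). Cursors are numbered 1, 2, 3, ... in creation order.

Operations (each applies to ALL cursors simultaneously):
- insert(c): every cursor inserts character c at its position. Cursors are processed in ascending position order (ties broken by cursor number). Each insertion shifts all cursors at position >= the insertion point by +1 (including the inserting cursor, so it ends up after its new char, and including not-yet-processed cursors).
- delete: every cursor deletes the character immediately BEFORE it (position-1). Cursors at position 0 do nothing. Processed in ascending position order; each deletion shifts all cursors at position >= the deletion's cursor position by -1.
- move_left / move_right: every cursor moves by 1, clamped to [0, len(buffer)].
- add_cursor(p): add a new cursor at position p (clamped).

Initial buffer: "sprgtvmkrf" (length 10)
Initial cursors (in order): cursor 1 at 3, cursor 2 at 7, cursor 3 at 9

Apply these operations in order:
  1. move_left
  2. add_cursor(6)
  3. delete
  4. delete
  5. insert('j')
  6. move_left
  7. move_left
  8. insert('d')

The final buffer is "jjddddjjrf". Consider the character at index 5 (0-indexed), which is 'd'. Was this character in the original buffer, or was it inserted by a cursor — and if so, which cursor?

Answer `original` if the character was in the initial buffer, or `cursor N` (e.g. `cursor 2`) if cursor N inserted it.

Answer: cursor 4

Derivation:
After op 1 (move_left): buffer="sprgtvmkrf" (len 10), cursors c1@2 c2@6 c3@8, authorship ..........
After op 2 (add_cursor(6)): buffer="sprgtvmkrf" (len 10), cursors c1@2 c2@6 c4@6 c3@8, authorship ..........
After op 3 (delete): buffer="srgmrf" (len 6), cursors c1@1 c2@3 c4@3 c3@4, authorship ......
After op 4 (delete): buffer="rf" (len 2), cursors c1@0 c2@0 c3@0 c4@0, authorship ..
After op 5 (insert('j')): buffer="jjjjrf" (len 6), cursors c1@4 c2@4 c3@4 c4@4, authorship 1234..
After op 6 (move_left): buffer="jjjjrf" (len 6), cursors c1@3 c2@3 c3@3 c4@3, authorship 1234..
After op 7 (move_left): buffer="jjjjrf" (len 6), cursors c1@2 c2@2 c3@2 c4@2, authorship 1234..
After op 8 (insert('d')): buffer="jjddddjjrf" (len 10), cursors c1@6 c2@6 c3@6 c4@6, authorship 12123434..
Authorship (.=original, N=cursor N): 1 2 1 2 3 4 3 4 . .
Index 5: author = 4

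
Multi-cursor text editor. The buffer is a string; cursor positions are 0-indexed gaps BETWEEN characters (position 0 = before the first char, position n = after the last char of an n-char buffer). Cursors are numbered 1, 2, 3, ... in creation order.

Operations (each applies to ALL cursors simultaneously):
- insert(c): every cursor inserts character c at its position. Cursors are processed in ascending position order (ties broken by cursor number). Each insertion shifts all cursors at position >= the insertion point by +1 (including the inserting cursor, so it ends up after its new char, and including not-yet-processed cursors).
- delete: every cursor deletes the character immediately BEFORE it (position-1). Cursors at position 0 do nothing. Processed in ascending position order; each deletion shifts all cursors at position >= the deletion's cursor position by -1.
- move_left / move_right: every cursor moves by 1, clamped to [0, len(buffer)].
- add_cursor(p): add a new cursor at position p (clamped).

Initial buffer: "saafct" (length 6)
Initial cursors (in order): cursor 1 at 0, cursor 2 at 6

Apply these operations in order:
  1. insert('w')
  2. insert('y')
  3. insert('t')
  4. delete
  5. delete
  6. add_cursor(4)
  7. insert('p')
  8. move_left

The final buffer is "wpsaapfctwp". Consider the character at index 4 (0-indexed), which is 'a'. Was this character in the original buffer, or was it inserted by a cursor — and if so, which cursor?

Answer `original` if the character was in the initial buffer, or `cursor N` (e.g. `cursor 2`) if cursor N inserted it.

Answer: original

Derivation:
After op 1 (insert('w')): buffer="wsaafctw" (len 8), cursors c1@1 c2@8, authorship 1......2
After op 2 (insert('y')): buffer="wysaafctwy" (len 10), cursors c1@2 c2@10, authorship 11......22
After op 3 (insert('t')): buffer="wytsaafctwyt" (len 12), cursors c1@3 c2@12, authorship 111......222
After op 4 (delete): buffer="wysaafctwy" (len 10), cursors c1@2 c2@10, authorship 11......22
After op 5 (delete): buffer="wsaafctw" (len 8), cursors c1@1 c2@8, authorship 1......2
After op 6 (add_cursor(4)): buffer="wsaafctw" (len 8), cursors c1@1 c3@4 c2@8, authorship 1......2
After op 7 (insert('p')): buffer="wpsaapfctwp" (len 11), cursors c1@2 c3@6 c2@11, authorship 11...3...22
After op 8 (move_left): buffer="wpsaapfctwp" (len 11), cursors c1@1 c3@5 c2@10, authorship 11...3...22
Authorship (.=original, N=cursor N): 1 1 . . . 3 . . . 2 2
Index 4: author = original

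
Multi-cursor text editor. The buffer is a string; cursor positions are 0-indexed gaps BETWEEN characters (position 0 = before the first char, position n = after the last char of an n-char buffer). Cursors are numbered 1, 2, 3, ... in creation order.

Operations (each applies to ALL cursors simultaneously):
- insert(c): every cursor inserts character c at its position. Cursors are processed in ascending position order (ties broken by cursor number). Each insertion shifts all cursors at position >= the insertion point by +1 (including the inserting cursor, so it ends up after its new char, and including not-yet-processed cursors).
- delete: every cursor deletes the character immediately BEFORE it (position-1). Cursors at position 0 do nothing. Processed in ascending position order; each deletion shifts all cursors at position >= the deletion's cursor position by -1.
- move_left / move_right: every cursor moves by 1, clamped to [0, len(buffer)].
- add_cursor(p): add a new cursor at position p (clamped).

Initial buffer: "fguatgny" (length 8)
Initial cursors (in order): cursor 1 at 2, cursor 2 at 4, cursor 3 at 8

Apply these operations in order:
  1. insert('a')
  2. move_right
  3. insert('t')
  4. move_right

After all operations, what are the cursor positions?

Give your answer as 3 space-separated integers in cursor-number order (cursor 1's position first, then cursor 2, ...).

Answer: 6 10 14

Derivation:
After op 1 (insert('a')): buffer="fgauaatgnya" (len 11), cursors c1@3 c2@6 c3@11, authorship ..1..2....3
After op 2 (move_right): buffer="fgauaatgnya" (len 11), cursors c1@4 c2@7 c3@11, authorship ..1..2....3
After op 3 (insert('t')): buffer="fgautaattgnyat" (len 14), cursors c1@5 c2@9 c3@14, authorship ..1.1.2.2...33
After op 4 (move_right): buffer="fgautaattgnyat" (len 14), cursors c1@6 c2@10 c3@14, authorship ..1.1.2.2...33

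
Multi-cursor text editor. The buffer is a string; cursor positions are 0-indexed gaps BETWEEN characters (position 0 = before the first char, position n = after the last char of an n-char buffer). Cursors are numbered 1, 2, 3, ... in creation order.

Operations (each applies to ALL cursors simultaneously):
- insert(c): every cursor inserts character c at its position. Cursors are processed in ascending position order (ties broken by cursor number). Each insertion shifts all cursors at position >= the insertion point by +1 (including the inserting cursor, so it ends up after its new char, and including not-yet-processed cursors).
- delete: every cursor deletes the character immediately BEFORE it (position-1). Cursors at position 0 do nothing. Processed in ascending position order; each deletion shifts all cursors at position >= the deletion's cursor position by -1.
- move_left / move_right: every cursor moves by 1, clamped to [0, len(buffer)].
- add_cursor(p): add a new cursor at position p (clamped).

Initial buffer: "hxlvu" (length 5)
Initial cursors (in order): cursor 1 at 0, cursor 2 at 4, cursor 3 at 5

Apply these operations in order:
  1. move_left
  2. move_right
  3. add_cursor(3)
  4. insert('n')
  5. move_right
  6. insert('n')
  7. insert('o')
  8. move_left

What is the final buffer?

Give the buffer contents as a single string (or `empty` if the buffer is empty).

Answer: hnxnolnvnonunonno

Derivation:
After op 1 (move_left): buffer="hxlvu" (len 5), cursors c1@0 c2@3 c3@4, authorship .....
After op 2 (move_right): buffer="hxlvu" (len 5), cursors c1@1 c2@4 c3@5, authorship .....
After op 3 (add_cursor(3)): buffer="hxlvu" (len 5), cursors c1@1 c4@3 c2@4 c3@5, authorship .....
After op 4 (insert('n')): buffer="hnxlnvnun" (len 9), cursors c1@2 c4@5 c2@7 c3@9, authorship .1..4.2.3
After op 5 (move_right): buffer="hnxlnvnun" (len 9), cursors c1@3 c4@6 c2@8 c3@9, authorship .1..4.2.3
After op 6 (insert('n')): buffer="hnxnlnvnnunnn" (len 13), cursors c1@4 c4@8 c2@11 c3@13, authorship .1.1.4.42.233
After op 7 (insert('o')): buffer="hnxnolnvnonunonno" (len 17), cursors c1@5 c4@10 c2@14 c3@17, authorship .1.11.4.442.22333
After op 8 (move_left): buffer="hnxnolnvnonunonno" (len 17), cursors c1@4 c4@9 c2@13 c3@16, authorship .1.11.4.442.22333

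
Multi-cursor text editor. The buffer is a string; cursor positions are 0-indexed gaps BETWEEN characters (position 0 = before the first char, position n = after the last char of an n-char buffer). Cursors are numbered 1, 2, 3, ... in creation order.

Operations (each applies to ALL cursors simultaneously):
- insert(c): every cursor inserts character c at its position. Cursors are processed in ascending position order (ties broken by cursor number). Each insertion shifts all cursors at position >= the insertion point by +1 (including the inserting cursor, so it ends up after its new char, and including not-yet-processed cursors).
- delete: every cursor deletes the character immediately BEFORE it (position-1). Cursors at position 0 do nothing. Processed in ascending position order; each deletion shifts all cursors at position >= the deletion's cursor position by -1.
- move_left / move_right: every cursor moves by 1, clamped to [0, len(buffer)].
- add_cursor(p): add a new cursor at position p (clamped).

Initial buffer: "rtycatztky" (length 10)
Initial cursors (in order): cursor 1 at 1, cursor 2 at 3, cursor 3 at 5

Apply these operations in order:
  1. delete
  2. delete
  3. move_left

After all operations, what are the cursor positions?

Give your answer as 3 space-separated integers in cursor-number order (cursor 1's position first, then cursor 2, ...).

Answer: 0 0 0

Derivation:
After op 1 (delete): buffer="tctztky" (len 7), cursors c1@0 c2@1 c3@2, authorship .......
After op 2 (delete): buffer="tztky" (len 5), cursors c1@0 c2@0 c3@0, authorship .....
After op 3 (move_left): buffer="tztky" (len 5), cursors c1@0 c2@0 c3@0, authorship .....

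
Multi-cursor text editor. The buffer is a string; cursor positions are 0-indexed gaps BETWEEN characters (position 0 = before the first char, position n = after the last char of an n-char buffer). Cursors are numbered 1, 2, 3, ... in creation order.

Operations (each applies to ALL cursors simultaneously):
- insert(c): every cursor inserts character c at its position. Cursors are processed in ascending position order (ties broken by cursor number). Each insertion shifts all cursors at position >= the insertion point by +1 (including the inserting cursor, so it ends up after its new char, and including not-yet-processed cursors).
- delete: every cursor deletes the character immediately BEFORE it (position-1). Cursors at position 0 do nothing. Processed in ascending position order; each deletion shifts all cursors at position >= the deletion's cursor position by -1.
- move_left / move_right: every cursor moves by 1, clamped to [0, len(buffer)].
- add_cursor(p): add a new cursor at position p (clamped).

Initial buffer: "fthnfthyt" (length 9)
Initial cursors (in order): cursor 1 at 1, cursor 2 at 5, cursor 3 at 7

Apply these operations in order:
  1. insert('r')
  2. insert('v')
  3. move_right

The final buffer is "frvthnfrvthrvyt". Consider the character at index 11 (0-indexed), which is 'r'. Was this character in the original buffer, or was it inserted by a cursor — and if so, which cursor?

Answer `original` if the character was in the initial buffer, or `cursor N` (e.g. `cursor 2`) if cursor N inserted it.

After op 1 (insert('r')): buffer="frthnfrthryt" (len 12), cursors c1@2 c2@7 c3@10, authorship .1....2..3..
After op 2 (insert('v')): buffer="frvthnfrvthrvyt" (len 15), cursors c1@3 c2@9 c3@13, authorship .11....22..33..
After op 3 (move_right): buffer="frvthnfrvthrvyt" (len 15), cursors c1@4 c2@10 c3@14, authorship .11....22..33..
Authorship (.=original, N=cursor N): . 1 1 . . . . 2 2 . . 3 3 . .
Index 11: author = 3

Answer: cursor 3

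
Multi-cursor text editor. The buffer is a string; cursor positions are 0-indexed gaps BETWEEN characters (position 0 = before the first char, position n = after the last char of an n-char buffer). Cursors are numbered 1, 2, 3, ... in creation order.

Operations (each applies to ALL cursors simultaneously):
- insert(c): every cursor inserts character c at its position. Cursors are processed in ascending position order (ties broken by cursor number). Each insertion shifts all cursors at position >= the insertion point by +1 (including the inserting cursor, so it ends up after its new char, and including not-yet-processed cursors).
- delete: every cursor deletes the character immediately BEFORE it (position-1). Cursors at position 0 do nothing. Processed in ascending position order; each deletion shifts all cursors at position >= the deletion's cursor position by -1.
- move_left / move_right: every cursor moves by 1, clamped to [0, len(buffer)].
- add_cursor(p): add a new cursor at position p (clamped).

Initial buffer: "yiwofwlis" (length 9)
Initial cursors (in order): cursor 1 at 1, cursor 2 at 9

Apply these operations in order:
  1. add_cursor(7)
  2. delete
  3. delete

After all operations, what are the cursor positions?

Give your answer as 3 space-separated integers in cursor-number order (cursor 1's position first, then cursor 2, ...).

After op 1 (add_cursor(7)): buffer="yiwofwlis" (len 9), cursors c1@1 c3@7 c2@9, authorship .........
After op 2 (delete): buffer="iwofwi" (len 6), cursors c1@0 c3@5 c2@6, authorship ......
After op 3 (delete): buffer="iwof" (len 4), cursors c1@0 c2@4 c3@4, authorship ....

Answer: 0 4 4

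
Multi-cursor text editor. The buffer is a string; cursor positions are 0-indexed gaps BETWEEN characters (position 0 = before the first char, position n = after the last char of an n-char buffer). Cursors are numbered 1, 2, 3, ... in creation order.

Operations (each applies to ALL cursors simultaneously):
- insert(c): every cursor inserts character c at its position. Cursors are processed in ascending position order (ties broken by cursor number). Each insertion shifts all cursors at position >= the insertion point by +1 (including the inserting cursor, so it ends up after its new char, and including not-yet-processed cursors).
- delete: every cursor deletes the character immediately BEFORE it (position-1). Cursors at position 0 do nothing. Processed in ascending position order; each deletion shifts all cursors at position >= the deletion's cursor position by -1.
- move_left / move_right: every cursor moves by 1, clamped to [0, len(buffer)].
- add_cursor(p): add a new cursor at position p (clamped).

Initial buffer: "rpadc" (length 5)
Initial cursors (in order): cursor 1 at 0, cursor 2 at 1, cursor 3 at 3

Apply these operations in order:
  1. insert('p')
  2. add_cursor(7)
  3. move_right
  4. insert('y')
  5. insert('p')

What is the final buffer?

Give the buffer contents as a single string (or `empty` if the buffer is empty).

Answer: prypppypapdypcyp

Derivation:
After op 1 (insert('p')): buffer="prppapdc" (len 8), cursors c1@1 c2@3 c3@6, authorship 1.2..3..
After op 2 (add_cursor(7)): buffer="prppapdc" (len 8), cursors c1@1 c2@3 c3@6 c4@7, authorship 1.2..3..
After op 3 (move_right): buffer="prppapdc" (len 8), cursors c1@2 c2@4 c3@7 c4@8, authorship 1.2..3..
After op 4 (insert('y')): buffer="pryppyapdycy" (len 12), cursors c1@3 c2@6 c3@10 c4@12, authorship 1.12.2.3.3.4
After op 5 (insert('p')): buffer="prypppypapdypcyp" (len 16), cursors c1@4 c2@8 c3@13 c4@16, authorship 1.112.22.3.33.44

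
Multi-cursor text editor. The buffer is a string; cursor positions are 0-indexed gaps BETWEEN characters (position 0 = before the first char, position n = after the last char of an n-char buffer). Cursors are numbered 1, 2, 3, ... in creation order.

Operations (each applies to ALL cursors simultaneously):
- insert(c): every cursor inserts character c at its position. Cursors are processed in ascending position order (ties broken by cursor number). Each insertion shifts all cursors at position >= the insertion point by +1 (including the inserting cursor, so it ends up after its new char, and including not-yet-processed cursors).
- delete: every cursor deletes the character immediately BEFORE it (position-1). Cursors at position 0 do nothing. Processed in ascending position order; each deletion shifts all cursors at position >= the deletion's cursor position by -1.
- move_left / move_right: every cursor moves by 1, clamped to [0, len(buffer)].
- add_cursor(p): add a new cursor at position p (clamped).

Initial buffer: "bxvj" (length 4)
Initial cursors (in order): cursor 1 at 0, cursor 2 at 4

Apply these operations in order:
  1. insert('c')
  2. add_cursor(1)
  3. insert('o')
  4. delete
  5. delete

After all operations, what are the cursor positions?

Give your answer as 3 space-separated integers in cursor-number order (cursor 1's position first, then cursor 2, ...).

Answer: 0 4 0

Derivation:
After op 1 (insert('c')): buffer="cbxvjc" (len 6), cursors c1@1 c2@6, authorship 1....2
After op 2 (add_cursor(1)): buffer="cbxvjc" (len 6), cursors c1@1 c3@1 c2@6, authorship 1....2
After op 3 (insert('o')): buffer="coobxvjco" (len 9), cursors c1@3 c3@3 c2@9, authorship 113....22
After op 4 (delete): buffer="cbxvjc" (len 6), cursors c1@1 c3@1 c2@6, authorship 1....2
After op 5 (delete): buffer="bxvj" (len 4), cursors c1@0 c3@0 c2@4, authorship ....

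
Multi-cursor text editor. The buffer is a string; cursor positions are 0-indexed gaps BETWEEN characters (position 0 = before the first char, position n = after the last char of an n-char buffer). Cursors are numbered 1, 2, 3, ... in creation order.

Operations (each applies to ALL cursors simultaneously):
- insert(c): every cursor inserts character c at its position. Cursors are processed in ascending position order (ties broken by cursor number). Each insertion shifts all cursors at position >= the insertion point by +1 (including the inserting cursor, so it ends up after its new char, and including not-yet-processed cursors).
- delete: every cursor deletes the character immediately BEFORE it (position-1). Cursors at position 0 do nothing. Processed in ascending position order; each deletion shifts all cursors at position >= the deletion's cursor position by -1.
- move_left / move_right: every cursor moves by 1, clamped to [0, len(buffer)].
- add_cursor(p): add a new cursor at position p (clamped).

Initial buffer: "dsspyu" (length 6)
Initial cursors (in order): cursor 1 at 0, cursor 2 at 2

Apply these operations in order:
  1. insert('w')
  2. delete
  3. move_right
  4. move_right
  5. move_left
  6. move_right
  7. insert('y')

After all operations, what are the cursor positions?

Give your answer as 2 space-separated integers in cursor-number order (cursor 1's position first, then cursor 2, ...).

After op 1 (insert('w')): buffer="wdswspyu" (len 8), cursors c1@1 c2@4, authorship 1..2....
After op 2 (delete): buffer="dsspyu" (len 6), cursors c1@0 c2@2, authorship ......
After op 3 (move_right): buffer="dsspyu" (len 6), cursors c1@1 c2@3, authorship ......
After op 4 (move_right): buffer="dsspyu" (len 6), cursors c1@2 c2@4, authorship ......
After op 5 (move_left): buffer="dsspyu" (len 6), cursors c1@1 c2@3, authorship ......
After op 6 (move_right): buffer="dsspyu" (len 6), cursors c1@2 c2@4, authorship ......
After op 7 (insert('y')): buffer="dsyspyyu" (len 8), cursors c1@3 c2@6, authorship ..1..2..

Answer: 3 6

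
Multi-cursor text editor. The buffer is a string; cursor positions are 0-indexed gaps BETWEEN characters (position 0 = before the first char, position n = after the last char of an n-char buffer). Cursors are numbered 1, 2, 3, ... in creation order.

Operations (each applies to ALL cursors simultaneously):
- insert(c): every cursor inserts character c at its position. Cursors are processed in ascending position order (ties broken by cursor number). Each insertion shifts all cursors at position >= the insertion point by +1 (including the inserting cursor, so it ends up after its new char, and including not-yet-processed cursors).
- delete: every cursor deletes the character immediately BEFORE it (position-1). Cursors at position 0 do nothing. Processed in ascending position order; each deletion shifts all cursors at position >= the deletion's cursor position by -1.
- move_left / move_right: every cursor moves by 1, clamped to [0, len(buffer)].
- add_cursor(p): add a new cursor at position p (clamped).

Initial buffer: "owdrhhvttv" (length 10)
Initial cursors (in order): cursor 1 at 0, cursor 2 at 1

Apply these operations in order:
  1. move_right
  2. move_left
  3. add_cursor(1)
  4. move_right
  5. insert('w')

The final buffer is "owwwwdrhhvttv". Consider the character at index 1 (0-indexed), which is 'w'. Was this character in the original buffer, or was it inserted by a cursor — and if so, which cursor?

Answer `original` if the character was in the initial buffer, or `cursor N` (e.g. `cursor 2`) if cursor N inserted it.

After op 1 (move_right): buffer="owdrhhvttv" (len 10), cursors c1@1 c2@2, authorship ..........
After op 2 (move_left): buffer="owdrhhvttv" (len 10), cursors c1@0 c2@1, authorship ..........
After op 3 (add_cursor(1)): buffer="owdrhhvttv" (len 10), cursors c1@0 c2@1 c3@1, authorship ..........
After op 4 (move_right): buffer="owdrhhvttv" (len 10), cursors c1@1 c2@2 c3@2, authorship ..........
After op 5 (insert('w')): buffer="owwwwdrhhvttv" (len 13), cursors c1@2 c2@5 c3@5, authorship .1.23........
Authorship (.=original, N=cursor N): . 1 . 2 3 . . . . . . . .
Index 1: author = 1

Answer: cursor 1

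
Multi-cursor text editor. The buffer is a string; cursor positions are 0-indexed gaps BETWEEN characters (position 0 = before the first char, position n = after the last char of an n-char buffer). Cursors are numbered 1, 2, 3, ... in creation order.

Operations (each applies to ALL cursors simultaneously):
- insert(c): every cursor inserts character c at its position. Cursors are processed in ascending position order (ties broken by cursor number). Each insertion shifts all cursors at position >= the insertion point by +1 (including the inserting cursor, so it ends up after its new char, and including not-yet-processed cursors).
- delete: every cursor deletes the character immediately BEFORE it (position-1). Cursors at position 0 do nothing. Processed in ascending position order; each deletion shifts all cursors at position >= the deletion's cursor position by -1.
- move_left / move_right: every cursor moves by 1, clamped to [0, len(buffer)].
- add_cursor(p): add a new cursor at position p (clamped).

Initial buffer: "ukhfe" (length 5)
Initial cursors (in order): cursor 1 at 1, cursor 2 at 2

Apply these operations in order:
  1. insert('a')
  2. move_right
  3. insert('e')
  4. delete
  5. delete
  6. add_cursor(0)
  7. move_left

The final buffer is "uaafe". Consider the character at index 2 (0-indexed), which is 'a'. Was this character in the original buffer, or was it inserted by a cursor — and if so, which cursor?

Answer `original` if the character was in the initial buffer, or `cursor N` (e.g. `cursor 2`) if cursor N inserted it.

After op 1 (insert('a')): buffer="uakahfe" (len 7), cursors c1@2 c2@4, authorship .1.2...
After op 2 (move_right): buffer="uakahfe" (len 7), cursors c1@3 c2@5, authorship .1.2...
After op 3 (insert('e')): buffer="uakeahefe" (len 9), cursors c1@4 c2@7, authorship .1.12.2..
After op 4 (delete): buffer="uakahfe" (len 7), cursors c1@3 c2@5, authorship .1.2...
After op 5 (delete): buffer="uaafe" (len 5), cursors c1@2 c2@3, authorship .12..
After op 6 (add_cursor(0)): buffer="uaafe" (len 5), cursors c3@0 c1@2 c2@3, authorship .12..
After op 7 (move_left): buffer="uaafe" (len 5), cursors c3@0 c1@1 c2@2, authorship .12..
Authorship (.=original, N=cursor N): . 1 2 . .
Index 2: author = 2

Answer: cursor 2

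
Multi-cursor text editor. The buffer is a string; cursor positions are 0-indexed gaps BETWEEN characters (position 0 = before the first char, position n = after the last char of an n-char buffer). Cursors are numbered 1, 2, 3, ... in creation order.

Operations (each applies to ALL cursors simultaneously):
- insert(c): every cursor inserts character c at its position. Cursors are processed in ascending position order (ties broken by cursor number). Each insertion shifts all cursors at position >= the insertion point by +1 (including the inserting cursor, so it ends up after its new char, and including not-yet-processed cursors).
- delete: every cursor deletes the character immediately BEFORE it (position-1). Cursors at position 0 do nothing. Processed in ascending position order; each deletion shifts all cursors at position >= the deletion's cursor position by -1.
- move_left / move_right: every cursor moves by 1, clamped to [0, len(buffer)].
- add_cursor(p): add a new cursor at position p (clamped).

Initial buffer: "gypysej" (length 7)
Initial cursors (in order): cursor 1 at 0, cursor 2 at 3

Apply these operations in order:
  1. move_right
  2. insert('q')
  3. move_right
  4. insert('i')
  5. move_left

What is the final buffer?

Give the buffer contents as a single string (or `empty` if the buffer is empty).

Answer: gqyipyqsiej

Derivation:
After op 1 (move_right): buffer="gypysej" (len 7), cursors c1@1 c2@4, authorship .......
After op 2 (insert('q')): buffer="gqypyqsej" (len 9), cursors c1@2 c2@6, authorship .1...2...
After op 3 (move_right): buffer="gqypyqsej" (len 9), cursors c1@3 c2@7, authorship .1...2...
After op 4 (insert('i')): buffer="gqyipyqsiej" (len 11), cursors c1@4 c2@9, authorship .1.1..2.2..
After op 5 (move_left): buffer="gqyipyqsiej" (len 11), cursors c1@3 c2@8, authorship .1.1..2.2..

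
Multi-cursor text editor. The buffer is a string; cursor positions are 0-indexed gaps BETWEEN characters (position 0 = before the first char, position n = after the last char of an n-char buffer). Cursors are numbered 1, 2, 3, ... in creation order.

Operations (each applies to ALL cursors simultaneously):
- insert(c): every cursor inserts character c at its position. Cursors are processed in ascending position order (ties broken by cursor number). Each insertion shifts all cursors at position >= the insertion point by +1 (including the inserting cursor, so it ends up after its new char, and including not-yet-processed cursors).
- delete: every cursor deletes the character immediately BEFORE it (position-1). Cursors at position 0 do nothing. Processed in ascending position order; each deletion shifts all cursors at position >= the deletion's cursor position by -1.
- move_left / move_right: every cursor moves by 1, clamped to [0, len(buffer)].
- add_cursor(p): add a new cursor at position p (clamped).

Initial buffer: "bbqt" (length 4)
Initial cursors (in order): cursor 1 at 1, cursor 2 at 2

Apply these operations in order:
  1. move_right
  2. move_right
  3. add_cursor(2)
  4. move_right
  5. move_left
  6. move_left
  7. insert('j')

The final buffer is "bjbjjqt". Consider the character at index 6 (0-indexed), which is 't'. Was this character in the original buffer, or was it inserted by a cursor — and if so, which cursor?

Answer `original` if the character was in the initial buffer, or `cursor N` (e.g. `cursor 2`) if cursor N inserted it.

After op 1 (move_right): buffer="bbqt" (len 4), cursors c1@2 c2@3, authorship ....
After op 2 (move_right): buffer="bbqt" (len 4), cursors c1@3 c2@4, authorship ....
After op 3 (add_cursor(2)): buffer="bbqt" (len 4), cursors c3@2 c1@3 c2@4, authorship ....
After op 4 (move_right): buffer="bbqt" (len 4), cursors c3@3 c1@4 c2@4, authorship ....
After op 5 (move_left): buffer="bbqt" (len 4), cursors c3@2 c1@3 c2@3, authorship ....
After op 6 (move_left): buffer="bbqt" (len 4), cursors c3@1 c1@2 c2@2, authorship ....
After op 7 (insert('j')): buffer="bjbjjqt" (len 7), cursors c3@2 c1@5 c2@5, authorship .3.12..
Authorship (.=original, N=cursor N): . 3 . 1 2 . .
Index 6: author = original

Answer: original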